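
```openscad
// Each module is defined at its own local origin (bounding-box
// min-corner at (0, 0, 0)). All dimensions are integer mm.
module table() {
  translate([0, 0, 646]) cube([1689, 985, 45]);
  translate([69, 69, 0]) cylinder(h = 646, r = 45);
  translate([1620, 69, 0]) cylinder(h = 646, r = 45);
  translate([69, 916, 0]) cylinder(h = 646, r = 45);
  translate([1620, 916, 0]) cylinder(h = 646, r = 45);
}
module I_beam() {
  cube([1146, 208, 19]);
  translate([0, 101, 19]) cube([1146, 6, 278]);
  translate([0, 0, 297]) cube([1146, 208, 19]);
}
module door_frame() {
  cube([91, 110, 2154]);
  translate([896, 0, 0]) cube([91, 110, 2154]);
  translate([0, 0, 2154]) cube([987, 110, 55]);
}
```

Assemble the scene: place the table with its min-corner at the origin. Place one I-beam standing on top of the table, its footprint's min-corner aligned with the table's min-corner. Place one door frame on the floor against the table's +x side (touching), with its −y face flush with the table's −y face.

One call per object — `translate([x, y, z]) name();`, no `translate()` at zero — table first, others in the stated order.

table();
translate([0, 0, 691]) I_beam();
translate([1689, 0, 0]) door_frame();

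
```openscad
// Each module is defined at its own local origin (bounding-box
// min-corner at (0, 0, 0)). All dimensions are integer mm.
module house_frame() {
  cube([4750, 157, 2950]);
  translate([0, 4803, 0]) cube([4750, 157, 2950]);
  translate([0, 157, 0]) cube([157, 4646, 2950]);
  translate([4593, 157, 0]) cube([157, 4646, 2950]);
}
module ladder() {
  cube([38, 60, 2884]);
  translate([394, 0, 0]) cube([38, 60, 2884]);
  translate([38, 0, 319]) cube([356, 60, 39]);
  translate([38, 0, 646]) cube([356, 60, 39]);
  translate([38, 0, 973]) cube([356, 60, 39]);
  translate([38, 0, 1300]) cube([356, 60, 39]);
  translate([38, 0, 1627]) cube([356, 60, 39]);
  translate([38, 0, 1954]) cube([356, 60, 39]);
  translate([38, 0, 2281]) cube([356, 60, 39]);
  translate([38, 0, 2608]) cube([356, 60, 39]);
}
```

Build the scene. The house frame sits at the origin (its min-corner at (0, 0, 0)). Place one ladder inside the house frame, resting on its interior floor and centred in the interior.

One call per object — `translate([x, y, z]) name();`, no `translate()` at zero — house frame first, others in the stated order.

house_frame();
translate([2159, 2450, 0]) ladder();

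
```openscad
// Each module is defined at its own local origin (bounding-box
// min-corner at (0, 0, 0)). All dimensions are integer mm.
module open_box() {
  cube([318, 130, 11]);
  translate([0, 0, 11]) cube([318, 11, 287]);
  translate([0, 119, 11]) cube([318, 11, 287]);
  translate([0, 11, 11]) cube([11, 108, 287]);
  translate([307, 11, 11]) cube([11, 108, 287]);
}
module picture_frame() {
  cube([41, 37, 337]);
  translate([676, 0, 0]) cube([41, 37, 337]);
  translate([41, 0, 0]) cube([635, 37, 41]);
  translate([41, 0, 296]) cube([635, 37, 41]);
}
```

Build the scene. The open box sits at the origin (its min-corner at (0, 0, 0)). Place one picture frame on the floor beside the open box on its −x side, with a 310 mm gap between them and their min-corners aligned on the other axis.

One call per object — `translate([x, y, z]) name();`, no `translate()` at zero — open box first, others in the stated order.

open_box();
translate([-1027, 0, 0]) picture_frame();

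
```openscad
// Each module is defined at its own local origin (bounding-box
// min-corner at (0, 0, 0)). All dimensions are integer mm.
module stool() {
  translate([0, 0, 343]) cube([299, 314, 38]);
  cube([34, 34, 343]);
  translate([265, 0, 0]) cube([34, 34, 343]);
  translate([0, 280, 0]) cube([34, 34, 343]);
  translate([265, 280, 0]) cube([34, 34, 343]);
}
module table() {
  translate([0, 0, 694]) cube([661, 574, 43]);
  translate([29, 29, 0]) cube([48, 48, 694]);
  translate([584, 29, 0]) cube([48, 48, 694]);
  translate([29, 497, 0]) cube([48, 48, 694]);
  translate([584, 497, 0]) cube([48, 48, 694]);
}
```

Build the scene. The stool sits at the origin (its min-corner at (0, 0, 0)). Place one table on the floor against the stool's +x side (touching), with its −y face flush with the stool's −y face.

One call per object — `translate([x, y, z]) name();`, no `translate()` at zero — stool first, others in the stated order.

stool();
translate([299, 0, 0]) table();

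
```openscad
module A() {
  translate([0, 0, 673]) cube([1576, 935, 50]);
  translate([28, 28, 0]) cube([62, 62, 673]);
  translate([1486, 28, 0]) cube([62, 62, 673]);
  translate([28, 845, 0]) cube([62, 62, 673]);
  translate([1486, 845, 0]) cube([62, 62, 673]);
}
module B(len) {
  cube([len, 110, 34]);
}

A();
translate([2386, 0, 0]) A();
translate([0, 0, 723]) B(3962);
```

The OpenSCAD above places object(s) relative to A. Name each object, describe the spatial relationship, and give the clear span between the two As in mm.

A is a table. B is a beam. A beam spans the tops of two tables. The clear span between the two tables is 810 mm.

Second table starts at x = 2386; first ends at x = 1576; clear span = 2386 − 1576 = 810 mm.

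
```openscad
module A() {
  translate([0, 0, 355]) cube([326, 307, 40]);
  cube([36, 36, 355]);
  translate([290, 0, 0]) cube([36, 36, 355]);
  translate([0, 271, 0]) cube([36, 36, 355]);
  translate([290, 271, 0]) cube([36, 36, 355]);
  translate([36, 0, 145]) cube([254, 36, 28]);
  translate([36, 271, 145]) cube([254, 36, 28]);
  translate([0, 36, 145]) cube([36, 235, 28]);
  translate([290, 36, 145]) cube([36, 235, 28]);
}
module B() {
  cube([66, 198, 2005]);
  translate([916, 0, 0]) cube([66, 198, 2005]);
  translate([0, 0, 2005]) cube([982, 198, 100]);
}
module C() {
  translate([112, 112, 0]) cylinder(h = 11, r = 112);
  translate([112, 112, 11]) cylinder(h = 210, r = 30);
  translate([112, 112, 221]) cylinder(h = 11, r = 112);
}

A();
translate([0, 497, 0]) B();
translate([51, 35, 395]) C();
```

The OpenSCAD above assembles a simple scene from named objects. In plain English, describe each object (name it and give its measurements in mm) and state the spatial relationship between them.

A is a four-legged stool. The seat is a 326×307×40 mm slab whose top surface is at z = 395 mm; four square legs, each 36×36 mm in cross-section, run from the floor (z = 0) to the underside of the seat, each flush with a corner of the seat. Four stretchers, 36 mm wide and 28 mm tall, connect adjacent legs with their undersides at z = 145 mm, each running between the inner faces of the legs it joins and aligned with the legs' outer faces on the other axis.

B is a rectangular door frame: two vertical jambs of 66×198 mm section, 2005 mm tall, with a clear opening 850 mm wide between their inner faces. A header 100 mm tall and 198 mm deep lies on top of the jambs and spans the full outside width.

C is a spool: two coaxial disc flanges of radius 112 mm and thickness 11 mm, joined by a core cylinder of radius 30 mm and height 210 mm. The lower flange rests on z = 0 and the three cylinders share a vertical axis.

The door frame is on the floor beside the stool on its +y side. The spool is on top of the stool.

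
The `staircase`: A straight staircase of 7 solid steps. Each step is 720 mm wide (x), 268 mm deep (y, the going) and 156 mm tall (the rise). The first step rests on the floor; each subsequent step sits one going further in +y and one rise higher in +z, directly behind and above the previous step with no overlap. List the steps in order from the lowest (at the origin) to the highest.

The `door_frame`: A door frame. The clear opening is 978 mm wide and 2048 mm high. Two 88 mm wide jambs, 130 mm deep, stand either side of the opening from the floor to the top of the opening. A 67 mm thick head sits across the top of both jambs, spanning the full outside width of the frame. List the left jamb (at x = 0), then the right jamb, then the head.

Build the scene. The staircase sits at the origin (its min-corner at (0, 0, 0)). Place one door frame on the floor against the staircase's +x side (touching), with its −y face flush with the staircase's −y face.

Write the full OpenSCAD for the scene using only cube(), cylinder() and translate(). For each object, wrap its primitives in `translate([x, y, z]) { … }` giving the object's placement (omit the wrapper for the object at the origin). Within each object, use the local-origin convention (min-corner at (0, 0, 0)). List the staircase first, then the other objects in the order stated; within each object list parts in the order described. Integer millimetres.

cube([720, 268, 156]);
translate([0, 268, 156]) cube([720, 268, 156]);
translate([0, 536, 312]) cube([720, 268, 156]);
translate([0, 804, 468]) cube([720, 268, 156]);
translate([0, 1072, 624]) cube([720, 268, 156]);
translate([0, 1340, 780]) cube([720, 268, 156]);
translate([0, 1608, 936]) cube([720, 268, 156]);
translate([720, 0, 0]) {
  cube([88, 130, 2048]);
  translate([1066, 0, 0]) cube([88, 130, 2048]);
  translate([0, 0, 2048]) cube([1154, 130, 67]);
}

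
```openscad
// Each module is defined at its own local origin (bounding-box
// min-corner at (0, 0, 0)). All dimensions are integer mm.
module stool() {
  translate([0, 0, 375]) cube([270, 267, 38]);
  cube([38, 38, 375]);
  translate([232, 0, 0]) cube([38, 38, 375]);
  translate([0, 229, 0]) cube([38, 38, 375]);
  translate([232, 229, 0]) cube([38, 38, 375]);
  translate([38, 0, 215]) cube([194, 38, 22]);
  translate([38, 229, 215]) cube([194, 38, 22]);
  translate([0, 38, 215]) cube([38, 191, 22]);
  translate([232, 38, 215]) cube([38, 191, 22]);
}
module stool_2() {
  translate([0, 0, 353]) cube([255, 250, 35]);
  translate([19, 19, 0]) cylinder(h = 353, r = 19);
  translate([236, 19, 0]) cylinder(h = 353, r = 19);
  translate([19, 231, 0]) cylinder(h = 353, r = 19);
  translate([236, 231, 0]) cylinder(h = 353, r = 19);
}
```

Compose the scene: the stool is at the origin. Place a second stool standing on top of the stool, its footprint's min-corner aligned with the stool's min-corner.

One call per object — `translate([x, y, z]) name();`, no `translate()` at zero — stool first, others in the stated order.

stool();
translate([0, 0, 413]) stool_2();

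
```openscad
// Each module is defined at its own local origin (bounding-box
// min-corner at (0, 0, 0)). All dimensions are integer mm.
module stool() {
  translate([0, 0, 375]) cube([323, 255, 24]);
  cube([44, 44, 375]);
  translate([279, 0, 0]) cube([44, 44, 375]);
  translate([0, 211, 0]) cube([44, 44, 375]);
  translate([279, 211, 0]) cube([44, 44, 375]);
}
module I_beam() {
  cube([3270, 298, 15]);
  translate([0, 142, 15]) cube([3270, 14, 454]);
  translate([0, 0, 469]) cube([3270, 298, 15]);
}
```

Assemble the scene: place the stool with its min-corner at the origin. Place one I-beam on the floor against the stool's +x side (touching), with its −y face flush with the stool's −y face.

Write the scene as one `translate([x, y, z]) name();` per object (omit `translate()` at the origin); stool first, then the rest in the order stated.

stool();
translate([323, 0, 0]) I_beam();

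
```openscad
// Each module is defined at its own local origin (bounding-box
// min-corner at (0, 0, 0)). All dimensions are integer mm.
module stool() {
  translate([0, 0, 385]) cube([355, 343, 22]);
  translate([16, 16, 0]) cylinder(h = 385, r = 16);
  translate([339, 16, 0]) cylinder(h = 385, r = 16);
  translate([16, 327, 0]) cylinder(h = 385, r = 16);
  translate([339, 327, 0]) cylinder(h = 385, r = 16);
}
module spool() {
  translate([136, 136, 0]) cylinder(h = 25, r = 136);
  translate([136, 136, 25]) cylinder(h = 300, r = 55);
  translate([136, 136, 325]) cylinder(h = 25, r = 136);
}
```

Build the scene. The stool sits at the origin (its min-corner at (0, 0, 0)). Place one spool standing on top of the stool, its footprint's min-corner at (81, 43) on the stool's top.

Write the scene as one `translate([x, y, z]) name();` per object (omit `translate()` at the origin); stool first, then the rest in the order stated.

stool();
translate([81, 43, 407]) spool();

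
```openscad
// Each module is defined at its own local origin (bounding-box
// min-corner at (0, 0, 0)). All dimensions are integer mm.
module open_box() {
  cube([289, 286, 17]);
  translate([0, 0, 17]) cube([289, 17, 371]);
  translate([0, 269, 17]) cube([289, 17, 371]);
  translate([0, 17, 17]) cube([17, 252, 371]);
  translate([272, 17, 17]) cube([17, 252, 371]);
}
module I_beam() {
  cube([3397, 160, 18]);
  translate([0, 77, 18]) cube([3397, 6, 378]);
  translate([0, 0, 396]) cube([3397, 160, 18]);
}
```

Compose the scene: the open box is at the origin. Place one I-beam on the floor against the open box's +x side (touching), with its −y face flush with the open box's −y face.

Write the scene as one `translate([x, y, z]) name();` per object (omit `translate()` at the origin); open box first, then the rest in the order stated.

open_box();
translate([289, 0, 0]) I_beam();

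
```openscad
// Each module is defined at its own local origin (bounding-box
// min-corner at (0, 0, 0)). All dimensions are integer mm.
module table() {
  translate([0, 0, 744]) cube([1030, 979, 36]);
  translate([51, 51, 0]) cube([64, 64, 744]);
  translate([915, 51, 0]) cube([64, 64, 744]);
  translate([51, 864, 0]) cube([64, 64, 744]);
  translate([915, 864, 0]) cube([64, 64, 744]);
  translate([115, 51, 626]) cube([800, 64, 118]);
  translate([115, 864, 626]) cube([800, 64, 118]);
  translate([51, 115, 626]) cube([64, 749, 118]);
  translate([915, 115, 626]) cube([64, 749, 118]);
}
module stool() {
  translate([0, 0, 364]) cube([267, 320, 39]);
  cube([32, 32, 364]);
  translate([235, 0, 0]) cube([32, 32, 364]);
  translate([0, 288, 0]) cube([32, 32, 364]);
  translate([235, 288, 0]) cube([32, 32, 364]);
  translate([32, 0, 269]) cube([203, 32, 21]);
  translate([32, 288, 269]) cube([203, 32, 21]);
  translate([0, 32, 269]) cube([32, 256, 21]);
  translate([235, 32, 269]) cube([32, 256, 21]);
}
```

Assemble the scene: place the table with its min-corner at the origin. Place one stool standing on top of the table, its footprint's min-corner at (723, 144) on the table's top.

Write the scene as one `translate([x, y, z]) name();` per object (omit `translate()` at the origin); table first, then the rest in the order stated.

table();
translate([723, 144, 780]) stool();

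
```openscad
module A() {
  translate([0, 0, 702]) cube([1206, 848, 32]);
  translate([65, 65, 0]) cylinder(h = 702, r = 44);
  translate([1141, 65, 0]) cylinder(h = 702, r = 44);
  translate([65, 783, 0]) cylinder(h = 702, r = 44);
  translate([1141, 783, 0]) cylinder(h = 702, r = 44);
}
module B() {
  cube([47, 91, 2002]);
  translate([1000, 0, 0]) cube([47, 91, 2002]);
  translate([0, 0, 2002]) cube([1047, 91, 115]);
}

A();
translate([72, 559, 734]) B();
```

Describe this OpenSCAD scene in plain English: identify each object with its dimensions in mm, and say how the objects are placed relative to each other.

A is a table: top 1206 mm (x) × 848 mm (y), 32 mm thick, upper face at z = 734 mm, on four round legs of 88 mm diameter, each leg's bounding box inset 21 mm from the nearest pair of top edges, running from z = 0 to the bottom of the top.

B is a rectangular door frame: two vertical jambs of 47×91 mm section, 2002 mm tall, with a clear opening 953 mm wide between their inner faces. A header 115 mm tall and 91 mm deep lies on top of the jambs and spans the full outside width.

The door frame is on top of the table.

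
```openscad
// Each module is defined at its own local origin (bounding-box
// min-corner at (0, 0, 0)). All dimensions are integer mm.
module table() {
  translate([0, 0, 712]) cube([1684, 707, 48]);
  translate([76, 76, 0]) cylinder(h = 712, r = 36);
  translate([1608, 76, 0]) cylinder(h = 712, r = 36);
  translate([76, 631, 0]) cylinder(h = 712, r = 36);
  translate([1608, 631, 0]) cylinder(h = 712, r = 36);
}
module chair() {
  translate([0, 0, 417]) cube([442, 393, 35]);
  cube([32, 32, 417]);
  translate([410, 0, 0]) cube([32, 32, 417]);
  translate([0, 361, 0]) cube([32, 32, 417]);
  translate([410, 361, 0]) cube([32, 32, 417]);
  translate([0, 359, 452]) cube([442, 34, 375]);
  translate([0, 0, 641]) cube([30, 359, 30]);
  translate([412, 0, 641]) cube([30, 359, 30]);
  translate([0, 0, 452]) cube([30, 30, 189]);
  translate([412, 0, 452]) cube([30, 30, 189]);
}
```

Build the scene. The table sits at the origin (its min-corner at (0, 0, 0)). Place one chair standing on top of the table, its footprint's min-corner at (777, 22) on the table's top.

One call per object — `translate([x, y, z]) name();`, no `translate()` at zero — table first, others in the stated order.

table();
translate([777, 22, 760]) chair();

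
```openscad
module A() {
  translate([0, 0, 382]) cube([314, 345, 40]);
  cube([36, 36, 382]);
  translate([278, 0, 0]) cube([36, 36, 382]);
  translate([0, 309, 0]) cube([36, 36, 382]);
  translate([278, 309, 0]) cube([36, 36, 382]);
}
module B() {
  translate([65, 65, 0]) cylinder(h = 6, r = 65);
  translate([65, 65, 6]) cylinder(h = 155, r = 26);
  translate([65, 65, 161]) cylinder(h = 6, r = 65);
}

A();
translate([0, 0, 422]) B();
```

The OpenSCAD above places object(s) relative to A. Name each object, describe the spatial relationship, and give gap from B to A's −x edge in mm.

A is a stool. B is a spool. The spool is on top of the stool. The gap from the spool to the stool's −x edge is 0 mm.

The spool's min-x is at 0; the stool's min-x is 0; gap = 0 mm.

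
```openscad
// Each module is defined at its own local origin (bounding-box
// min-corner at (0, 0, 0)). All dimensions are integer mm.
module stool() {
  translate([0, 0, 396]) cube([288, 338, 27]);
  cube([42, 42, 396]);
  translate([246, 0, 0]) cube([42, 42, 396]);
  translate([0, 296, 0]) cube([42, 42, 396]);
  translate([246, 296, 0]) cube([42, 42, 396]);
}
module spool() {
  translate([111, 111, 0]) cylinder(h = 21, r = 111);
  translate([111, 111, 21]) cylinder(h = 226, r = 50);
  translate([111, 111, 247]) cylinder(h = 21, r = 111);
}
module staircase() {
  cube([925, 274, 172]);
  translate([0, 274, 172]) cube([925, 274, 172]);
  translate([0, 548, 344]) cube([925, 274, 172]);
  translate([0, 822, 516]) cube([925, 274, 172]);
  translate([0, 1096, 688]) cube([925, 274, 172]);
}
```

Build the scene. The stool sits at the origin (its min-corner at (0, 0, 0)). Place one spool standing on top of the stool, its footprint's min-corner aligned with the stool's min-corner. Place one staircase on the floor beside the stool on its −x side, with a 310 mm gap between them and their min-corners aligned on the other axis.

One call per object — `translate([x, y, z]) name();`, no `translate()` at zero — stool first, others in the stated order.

stool();
translate([0, 0, 423]) spool();
translate([-1235, 0, 0]) staircase();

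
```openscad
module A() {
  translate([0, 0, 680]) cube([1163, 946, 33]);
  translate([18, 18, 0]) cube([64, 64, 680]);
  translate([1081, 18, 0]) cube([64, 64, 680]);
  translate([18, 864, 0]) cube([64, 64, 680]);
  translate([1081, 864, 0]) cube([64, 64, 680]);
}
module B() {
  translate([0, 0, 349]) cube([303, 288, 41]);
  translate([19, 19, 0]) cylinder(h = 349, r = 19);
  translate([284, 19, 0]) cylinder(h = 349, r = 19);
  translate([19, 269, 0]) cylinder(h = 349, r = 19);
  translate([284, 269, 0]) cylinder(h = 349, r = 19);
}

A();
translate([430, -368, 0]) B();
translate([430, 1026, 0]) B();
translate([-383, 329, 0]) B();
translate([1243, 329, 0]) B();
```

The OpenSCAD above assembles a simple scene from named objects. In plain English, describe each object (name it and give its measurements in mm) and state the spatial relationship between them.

A is a table: top 1163 mm (x) × 946 mm (y), 33 mm thick, upper face at z = 713 mm, on four 64×64 mm square legs, each inset 18 mm from the nearest pair of top edges, running from z = 0 to the bottom of the top.

B is a four-legged stool. The seat is a 303×288×41 mm slab whose top surface is at z = 390 mm; four round legs, each 38 mm in diameter, run from the floor (z = 0) to the underside of the seat, each leg's axis is inset half a diameter from the nearest pair of seat edges (so the leg's bounding box is flush with the corner).

Four stools sit around the table at the −y, +y, −x, +x sides.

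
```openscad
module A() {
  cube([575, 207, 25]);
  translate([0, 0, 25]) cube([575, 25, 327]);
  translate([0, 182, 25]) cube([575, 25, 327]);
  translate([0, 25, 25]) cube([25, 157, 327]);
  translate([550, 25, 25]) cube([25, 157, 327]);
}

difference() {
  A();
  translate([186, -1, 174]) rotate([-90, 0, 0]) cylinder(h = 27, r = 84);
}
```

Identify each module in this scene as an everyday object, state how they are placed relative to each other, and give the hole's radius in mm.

A is an open box. The open box has a circular hole through its front wall. The hole's radius is 84 mm.

The subtracted cylinder has r = 84 mm.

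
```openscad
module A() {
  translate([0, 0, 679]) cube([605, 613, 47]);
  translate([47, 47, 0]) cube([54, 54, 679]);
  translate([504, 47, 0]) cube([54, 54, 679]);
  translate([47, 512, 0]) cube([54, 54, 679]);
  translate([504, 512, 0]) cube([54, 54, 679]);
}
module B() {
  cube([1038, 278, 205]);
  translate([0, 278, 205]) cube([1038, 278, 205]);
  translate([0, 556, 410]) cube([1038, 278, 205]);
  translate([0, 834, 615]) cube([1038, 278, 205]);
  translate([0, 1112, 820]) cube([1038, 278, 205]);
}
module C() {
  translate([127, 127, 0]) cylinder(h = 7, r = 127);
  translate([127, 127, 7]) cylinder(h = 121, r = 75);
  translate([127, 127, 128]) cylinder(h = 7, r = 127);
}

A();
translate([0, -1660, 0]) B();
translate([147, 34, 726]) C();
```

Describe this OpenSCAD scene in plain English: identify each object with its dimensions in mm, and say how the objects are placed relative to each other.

A is a rectangular dining table. The top is 605×613×47 mm with its upper surface at z = 726 mm. It stands on four 54×54 mm square legs, each inset 47 mm from the nearest pair of top edges, running from the floor to the underside of the top.

B is a run of 5 identical solid stair steps. Each tread is 1038×278 mm and each step block is 205 mm high. Step 1 rests on the floor; step k is offset from step 1 by (k−1)×278 mm in y and (k−1)×205 mm in z.

C is a spool: two coaxial disc flanges of radius 127 mm and thickness 7 mm, joined by a core cylinder of radius 75 mm and height 121 mm. The lower flange rests on z = 0 and the three cylinders share a vertical axis.

The staircase is on the floor beside the table on its −y side. The spool is on top of the table.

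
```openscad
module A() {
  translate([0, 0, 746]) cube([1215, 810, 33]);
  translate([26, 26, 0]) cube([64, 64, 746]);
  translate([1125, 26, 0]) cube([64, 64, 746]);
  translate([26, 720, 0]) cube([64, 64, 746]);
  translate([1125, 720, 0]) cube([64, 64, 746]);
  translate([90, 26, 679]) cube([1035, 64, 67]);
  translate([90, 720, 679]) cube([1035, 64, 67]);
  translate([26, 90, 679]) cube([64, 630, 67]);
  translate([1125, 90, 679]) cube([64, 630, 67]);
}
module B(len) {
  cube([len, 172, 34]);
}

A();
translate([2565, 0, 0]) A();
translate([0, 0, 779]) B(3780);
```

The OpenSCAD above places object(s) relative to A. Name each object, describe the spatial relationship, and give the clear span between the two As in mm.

Second table starts at x = 2565; first ends at x = 1215; clear span = 2565 − 1215 = 1350 mm.

A is a table. B is a beam. A beam spans the tops of two tables. The clear span between the two tables is 1350 mm.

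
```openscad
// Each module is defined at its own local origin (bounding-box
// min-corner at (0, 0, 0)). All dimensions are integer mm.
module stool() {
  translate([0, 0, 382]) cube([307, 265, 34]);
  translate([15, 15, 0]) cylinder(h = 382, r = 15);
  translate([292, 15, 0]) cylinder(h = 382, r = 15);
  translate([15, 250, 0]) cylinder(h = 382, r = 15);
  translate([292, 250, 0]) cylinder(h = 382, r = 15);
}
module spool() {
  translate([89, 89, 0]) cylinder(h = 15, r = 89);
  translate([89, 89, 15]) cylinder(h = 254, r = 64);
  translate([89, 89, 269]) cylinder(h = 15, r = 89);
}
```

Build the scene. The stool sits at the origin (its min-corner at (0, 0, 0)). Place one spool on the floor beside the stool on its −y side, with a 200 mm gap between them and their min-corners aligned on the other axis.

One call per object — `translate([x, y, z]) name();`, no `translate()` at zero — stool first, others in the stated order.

stool();
translate([0, -378, 0]) spool();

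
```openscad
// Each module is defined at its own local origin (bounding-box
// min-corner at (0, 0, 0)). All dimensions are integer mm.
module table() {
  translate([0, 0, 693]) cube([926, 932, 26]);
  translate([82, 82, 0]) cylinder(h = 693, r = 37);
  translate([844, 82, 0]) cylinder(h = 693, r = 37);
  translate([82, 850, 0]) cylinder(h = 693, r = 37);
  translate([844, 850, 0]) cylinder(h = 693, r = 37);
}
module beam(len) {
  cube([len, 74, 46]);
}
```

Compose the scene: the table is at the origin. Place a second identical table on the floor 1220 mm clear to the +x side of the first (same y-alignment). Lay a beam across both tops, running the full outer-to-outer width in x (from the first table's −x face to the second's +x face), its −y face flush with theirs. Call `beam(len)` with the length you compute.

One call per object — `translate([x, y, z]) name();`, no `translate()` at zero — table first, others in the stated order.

table();
translate([2146, 0, 0]) table();
translate([0, 0, 719]) beam(3072);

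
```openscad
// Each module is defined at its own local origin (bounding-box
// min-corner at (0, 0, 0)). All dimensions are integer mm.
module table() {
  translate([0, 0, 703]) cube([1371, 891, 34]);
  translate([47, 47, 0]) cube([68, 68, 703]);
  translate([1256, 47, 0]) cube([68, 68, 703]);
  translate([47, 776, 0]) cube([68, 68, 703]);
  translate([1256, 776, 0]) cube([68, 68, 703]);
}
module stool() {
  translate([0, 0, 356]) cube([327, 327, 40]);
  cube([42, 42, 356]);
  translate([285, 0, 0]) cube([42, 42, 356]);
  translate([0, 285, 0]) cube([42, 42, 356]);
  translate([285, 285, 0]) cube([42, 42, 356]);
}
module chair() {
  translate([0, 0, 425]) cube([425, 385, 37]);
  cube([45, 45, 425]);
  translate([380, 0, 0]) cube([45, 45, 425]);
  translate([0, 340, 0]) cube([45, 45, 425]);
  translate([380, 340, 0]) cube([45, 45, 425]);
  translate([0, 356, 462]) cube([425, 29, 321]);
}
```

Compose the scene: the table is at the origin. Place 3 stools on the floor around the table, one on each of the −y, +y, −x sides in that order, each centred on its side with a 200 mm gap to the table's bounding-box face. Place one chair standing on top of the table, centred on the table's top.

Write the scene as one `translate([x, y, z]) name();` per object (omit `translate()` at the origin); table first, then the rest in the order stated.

table();
translate([522, -527, 0]) stool();
translate([522, 1091, 0]) stool();
translate([-527, 282, 0]) stool();
translate([473, 253, 737]) chair();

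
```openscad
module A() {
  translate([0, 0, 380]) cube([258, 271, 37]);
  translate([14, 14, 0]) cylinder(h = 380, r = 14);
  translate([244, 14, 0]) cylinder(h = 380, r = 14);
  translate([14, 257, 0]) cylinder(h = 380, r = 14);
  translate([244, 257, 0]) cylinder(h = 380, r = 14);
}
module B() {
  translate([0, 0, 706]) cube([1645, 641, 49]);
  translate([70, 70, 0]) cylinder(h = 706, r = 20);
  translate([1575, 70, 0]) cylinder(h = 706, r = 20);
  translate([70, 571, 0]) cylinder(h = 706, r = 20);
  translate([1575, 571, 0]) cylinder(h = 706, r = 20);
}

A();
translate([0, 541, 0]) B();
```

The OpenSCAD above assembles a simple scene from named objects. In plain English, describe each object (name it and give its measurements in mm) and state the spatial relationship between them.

A is a four-legged stool. The seat is 258×271 mm, 37 mm thick, top at z = 417 mm. It stands on four round legs, each 28 mm in diameter, from z = 0 to the seat underside, each leg's axis is inset half a diameter from the nearest pair of seat edges (so the leg's bounding box is flush with the corner).

B is a rectangular dining table. The top is 1645×641×49 mm with its upper surface at z = 755 mm. It stands on four round legs of 40 mm diameter, each leg's bounding box inset 50 mm from the nearest pair of top edges, running from the floor to the underside of the top.

The table is on the floor beside the stool on its +y side.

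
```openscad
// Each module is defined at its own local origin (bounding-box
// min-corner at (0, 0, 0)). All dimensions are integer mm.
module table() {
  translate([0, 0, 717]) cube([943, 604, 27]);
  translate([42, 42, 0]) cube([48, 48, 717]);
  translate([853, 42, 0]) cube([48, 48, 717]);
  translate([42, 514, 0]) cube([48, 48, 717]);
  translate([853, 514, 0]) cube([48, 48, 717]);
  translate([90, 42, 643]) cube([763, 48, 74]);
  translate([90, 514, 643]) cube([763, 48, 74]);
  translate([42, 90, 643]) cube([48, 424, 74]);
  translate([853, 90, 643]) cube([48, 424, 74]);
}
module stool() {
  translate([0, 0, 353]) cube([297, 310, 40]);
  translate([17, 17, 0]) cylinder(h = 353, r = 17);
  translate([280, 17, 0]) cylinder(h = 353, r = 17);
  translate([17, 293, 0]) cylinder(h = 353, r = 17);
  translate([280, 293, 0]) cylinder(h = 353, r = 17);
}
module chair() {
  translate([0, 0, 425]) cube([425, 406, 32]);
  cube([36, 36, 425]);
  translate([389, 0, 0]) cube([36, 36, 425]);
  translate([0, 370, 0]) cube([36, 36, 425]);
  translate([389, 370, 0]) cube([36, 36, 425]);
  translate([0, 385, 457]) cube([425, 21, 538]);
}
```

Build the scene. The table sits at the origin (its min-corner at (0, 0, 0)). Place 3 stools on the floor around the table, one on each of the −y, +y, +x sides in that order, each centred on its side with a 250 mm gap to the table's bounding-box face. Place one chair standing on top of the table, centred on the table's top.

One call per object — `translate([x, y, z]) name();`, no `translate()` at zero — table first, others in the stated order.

table();
translate([323, -560, 0]) stool();
translate([323, 854, 0]) stool();
translate([1193, 147, 0]) stool();
translate([259, 99, 744]) chair();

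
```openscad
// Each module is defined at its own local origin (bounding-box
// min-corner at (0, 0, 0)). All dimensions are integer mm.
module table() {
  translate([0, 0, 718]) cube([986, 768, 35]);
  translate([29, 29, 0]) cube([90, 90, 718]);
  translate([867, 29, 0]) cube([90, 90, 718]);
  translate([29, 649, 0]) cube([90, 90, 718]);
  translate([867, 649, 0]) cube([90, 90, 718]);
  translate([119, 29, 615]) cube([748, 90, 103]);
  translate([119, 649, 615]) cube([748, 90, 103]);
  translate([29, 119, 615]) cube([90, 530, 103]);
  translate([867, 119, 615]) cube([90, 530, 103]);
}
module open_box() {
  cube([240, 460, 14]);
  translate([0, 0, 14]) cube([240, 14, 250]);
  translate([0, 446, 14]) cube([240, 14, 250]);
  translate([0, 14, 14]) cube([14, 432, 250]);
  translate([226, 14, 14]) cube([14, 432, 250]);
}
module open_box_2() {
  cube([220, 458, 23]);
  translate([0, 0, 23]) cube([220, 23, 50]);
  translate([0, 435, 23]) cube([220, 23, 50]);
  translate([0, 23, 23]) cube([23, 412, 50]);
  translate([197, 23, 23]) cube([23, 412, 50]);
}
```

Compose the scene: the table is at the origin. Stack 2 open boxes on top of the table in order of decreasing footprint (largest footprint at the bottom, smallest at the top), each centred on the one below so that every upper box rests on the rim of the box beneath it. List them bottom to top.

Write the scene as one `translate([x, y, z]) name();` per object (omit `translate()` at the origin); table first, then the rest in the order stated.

table();
translate([373, 154, 753]) open_box();
translate([383, 155, 1017]) open_box_2();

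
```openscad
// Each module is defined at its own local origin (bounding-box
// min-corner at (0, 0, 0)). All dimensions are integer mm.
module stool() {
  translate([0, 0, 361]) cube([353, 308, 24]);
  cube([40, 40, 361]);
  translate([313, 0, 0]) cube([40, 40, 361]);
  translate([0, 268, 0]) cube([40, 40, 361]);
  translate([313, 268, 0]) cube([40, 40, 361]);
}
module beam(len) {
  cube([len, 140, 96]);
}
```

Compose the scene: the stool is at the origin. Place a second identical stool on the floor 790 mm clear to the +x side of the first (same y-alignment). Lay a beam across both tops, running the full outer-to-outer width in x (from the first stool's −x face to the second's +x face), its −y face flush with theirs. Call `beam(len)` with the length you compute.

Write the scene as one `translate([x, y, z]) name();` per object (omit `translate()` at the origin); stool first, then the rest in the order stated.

stool();
translate([1143, 0, 0]) stool();
translate([0, 0, 385]) beam(1496);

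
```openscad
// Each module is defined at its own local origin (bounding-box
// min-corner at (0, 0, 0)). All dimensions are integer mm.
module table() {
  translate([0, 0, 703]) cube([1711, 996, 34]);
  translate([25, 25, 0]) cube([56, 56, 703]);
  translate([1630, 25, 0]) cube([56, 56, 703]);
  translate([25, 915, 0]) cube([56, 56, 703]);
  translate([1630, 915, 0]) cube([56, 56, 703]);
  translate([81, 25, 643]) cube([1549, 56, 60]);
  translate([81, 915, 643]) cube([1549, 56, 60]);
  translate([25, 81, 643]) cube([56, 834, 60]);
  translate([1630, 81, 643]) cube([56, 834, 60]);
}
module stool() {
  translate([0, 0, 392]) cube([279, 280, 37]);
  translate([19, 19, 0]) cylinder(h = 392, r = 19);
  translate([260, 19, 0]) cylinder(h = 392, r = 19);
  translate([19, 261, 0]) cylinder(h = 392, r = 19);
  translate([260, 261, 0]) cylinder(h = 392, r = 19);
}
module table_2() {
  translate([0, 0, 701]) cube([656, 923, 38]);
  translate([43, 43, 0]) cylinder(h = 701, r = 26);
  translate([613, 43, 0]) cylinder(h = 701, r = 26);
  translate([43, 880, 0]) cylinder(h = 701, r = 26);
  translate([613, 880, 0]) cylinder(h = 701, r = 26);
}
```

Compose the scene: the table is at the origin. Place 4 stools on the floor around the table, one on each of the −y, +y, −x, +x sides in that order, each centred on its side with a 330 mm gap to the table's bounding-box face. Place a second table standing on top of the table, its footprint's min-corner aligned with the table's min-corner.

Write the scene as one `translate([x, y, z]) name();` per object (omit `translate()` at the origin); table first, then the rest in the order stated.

table();
translate([716, -610, 0]) stool();
translate([716, 1326, 0]) stool();
translate([-609, 358, 0]) stool();
translate([2041, 358, 0]) stool();
translate([0, 0, 737]) table_2();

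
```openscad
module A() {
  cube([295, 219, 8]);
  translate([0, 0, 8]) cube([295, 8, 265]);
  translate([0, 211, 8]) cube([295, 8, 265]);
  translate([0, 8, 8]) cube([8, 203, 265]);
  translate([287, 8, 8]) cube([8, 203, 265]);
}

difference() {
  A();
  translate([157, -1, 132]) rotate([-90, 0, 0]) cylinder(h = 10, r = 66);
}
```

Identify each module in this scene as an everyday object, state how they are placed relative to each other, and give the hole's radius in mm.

A is an open box. The open box has a circular hole through its front wall. The hole's radius is 66 mm.

The subtracted cylinder has r = 66 mm.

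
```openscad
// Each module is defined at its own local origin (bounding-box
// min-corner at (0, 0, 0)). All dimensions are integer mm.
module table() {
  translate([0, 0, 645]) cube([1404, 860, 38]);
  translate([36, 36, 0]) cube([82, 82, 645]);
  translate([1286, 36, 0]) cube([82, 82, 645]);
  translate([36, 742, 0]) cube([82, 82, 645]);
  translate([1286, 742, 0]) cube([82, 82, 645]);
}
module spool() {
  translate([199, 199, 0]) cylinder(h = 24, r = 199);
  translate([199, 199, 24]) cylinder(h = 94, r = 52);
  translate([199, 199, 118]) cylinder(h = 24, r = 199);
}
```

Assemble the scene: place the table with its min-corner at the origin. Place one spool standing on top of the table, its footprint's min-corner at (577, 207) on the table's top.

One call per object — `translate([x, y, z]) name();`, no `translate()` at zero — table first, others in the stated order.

table();
translate([577, 207, 683]) spool();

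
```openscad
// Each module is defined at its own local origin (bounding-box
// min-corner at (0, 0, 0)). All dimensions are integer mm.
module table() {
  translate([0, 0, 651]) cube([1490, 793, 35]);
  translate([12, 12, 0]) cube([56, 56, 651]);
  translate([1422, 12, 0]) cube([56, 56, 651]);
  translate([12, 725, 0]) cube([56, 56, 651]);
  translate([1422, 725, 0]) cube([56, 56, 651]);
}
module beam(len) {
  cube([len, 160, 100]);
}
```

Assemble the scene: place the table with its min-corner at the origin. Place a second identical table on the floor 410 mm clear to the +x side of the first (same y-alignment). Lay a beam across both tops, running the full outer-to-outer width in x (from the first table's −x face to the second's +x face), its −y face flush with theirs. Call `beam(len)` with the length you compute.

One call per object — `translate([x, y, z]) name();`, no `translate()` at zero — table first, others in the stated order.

table();
translate([1900, 0, 0]) table();
translate([0, 0, 686]) beam(3390);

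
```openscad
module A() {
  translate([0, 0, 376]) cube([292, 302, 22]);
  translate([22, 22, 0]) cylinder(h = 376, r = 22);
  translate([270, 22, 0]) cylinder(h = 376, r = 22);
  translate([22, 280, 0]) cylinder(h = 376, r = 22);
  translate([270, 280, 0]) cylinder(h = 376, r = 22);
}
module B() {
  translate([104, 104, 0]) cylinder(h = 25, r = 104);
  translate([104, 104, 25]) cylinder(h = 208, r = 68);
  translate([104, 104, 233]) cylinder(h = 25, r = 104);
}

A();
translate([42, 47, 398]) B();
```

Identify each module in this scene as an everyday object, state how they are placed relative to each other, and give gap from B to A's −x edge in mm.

The spool's min-x is at 42; the stool's min-x is 0; gap = 42 mm.

A is a stool. B is a spool. The spool is on top of the stool, centred. The gap from the spool to the stool's −x edge is 42 mm.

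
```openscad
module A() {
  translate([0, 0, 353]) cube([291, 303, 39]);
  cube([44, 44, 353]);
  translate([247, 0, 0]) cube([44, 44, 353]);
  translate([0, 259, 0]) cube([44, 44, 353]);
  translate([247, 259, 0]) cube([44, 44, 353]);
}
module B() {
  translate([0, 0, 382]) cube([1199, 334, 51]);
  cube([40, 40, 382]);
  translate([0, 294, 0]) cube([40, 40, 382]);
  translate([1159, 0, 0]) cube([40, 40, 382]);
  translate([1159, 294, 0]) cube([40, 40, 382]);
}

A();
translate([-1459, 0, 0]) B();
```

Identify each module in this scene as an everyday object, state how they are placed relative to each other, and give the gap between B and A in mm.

The bench's nearest face is 260 mm from the stool's −x face.

A is a stool. B is a bench. The bench is on the floor beside the stool on its −x side. The gap between the bench and the stool is 260 mm.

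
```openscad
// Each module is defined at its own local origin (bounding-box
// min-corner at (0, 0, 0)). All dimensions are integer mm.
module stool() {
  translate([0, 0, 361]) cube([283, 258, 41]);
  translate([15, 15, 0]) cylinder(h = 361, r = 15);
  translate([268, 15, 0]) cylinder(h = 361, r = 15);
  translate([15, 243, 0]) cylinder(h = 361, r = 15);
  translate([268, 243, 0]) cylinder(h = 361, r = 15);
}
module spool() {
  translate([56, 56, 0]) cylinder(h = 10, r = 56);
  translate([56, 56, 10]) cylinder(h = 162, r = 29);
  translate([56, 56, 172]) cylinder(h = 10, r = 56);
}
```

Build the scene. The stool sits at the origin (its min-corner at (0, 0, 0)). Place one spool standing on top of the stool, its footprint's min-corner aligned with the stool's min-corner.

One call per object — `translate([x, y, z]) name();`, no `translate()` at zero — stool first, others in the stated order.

stool();
translate([0, 0, 402]) spool();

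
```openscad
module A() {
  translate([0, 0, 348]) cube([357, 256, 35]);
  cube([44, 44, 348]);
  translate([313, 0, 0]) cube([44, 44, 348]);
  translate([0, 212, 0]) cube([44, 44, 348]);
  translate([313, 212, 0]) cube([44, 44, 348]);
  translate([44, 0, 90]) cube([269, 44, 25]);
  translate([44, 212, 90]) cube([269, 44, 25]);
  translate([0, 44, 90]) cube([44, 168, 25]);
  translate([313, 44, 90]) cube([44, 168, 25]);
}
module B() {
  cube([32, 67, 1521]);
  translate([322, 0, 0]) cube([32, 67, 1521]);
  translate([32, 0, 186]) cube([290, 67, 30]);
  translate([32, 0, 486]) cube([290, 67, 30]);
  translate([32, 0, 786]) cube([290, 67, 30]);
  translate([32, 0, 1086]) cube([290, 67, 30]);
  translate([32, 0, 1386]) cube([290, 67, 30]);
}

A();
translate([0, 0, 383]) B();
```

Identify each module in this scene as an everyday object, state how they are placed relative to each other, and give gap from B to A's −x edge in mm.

The ladder's min-x is at 0; the stool's min-x is 0; gap = 0 mm.

A is a stool. B is a ladder. The ladder is on top of the stool. The gap from the ladder to the stool's −x edge is 0 mm.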